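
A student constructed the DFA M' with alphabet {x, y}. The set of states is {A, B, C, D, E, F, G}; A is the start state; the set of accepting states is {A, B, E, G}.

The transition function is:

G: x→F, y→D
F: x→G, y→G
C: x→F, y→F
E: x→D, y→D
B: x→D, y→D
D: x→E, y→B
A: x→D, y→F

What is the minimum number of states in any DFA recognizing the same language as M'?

2

Reachable states from the start: {A,B,D,E,F,G}. Unreachable: {C} — drop them.
Initial partition by acceptance: {A,B,E,G} | {D,F}.
The partition is now stable with 2 blocks: {A,B,E,G} | {D,F}.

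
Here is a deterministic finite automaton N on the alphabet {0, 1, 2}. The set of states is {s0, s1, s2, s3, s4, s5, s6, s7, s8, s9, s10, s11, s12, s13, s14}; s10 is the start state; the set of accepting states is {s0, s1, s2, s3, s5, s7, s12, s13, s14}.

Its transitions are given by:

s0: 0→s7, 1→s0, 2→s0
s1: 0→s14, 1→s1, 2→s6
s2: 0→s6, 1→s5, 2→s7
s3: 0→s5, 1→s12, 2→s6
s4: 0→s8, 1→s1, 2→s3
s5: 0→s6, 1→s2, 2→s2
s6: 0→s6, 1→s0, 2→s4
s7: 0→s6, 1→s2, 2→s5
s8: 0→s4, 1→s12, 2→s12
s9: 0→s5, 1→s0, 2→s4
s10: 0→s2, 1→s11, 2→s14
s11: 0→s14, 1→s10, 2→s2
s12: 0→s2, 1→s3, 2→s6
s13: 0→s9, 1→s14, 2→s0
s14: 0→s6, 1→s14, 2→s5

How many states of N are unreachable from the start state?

BFS from s10 reaches {s0, s1, s2, s3, s4, s5, s6, s7, s8, s10, s11, s12, s14}; the 2 state(s) s9, s13 are never visited.

2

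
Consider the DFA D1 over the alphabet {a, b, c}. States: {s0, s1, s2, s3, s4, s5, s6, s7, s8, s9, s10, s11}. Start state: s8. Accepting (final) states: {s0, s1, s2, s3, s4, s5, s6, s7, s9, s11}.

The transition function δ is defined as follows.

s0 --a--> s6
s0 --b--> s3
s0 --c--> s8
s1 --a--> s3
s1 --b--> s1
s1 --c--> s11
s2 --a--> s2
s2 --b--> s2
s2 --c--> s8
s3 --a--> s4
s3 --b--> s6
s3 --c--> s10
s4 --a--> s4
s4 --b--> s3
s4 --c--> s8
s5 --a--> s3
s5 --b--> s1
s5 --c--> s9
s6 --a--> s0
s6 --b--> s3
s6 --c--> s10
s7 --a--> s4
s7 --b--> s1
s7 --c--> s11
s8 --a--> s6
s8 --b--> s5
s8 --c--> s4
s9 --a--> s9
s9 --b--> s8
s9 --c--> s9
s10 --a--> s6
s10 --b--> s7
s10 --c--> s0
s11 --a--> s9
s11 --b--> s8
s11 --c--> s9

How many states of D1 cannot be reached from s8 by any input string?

1

Starting at s8 and following transitions, the reachable set is {s0, s1, s3, s4, s5, s6, s7, s8, s9, s10, s11}. That leaves s2 unreachable — 1 in total.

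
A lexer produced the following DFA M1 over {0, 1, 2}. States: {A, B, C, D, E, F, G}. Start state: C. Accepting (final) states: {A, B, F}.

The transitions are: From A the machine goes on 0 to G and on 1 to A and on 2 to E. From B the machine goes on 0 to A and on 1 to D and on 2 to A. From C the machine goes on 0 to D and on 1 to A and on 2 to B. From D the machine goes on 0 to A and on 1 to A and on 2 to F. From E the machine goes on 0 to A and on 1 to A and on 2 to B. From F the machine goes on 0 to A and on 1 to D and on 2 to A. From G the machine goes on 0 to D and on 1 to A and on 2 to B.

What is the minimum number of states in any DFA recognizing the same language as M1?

All states are reachable from the start state.
Start with accepting vs non-accepting: {A,B,F} | {C,D,E,G}.
On input 0, block {A,B,F} splits into {B,F} and {A}.
On input 0, block {C,D,E,G} splits into {C,G} and {D,E}.
The partition is now stable with 4 blocks: {B,F} | {C,G} | {A} | {D,E}.

4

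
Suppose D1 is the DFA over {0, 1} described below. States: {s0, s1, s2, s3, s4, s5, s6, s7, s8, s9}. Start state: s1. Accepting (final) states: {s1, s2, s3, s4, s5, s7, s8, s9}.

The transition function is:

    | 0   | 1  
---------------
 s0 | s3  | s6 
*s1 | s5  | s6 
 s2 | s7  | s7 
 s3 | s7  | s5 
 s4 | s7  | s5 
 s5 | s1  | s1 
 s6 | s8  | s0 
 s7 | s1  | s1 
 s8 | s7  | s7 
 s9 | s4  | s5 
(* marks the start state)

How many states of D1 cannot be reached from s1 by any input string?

Starting at s1 and following transitions, the reachable set is {s0, s1, s3, s5, s6, s7, s8}. That leaves s2, s4, s9 unreachable — 3 in total.

3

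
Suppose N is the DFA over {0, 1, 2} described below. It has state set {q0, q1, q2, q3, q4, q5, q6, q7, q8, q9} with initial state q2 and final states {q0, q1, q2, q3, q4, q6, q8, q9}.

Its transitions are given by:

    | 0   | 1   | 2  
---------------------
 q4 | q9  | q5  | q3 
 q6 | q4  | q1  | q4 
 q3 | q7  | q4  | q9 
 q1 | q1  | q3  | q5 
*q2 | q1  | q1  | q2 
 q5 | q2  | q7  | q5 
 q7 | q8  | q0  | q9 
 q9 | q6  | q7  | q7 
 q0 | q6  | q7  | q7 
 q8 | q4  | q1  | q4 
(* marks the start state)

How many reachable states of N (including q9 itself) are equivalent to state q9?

P0 = {q0,q1,q2,q3,q4,q6,q8,q9} | {q5,q7}.
On input 0, block {q0,q1,q2,q3,q4,q6,q8,q9} splits into {q0,q1,q2,q4,q6,q8,q9} and {q3}.
On input 1, block {q0,q1,q2,q4,q6,q8,q9} splits into {q0,q4,q9} and {q2,q6,q8} and {q1}.
Split {q0,q4,q9} by δ(·,0) → {q0,q9} and {q4}.
On input 1, block {q5,q7} splits into {q5} and {q7}.
On input 0, block {q2,q6,q8} splits into {q6,q8} and {q2}.
Stable partition: {q0,q9} | {q5} | {q3} | {q6,q8} | {q1} | {q4} | {q7} | {q2} — 8 equivalence classes.
State q9 belongs to the block {q0,q9}, which has 2 states.

2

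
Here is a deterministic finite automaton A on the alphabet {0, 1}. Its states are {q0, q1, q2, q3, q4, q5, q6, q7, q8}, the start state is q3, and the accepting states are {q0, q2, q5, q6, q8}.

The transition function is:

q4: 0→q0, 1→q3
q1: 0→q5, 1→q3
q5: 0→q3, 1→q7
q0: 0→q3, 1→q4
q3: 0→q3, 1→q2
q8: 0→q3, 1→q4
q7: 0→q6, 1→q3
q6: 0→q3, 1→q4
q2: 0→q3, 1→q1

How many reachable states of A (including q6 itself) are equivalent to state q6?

First remove the unreachable states {q8}; 8 states remain.
Start with accepting vs non-accepting: {q0,q2,q5,q6} | {q1,q3,q4,q7}.
On input 0, block {q1,q3,q4,q7} splits into {q1,q4,q7} and {q3}.
Stable partition: {q0,q2,q5,q6} | {q1,q4,q7} | {q3} — 3 equivalence classes.
The equivalence class containing q6 is {q0,q2,q5,q6}, of size 4.

4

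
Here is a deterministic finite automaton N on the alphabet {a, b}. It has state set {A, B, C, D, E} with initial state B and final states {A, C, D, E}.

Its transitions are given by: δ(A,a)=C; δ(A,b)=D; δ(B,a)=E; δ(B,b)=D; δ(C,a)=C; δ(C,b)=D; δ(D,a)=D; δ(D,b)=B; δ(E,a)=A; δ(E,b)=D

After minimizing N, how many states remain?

Initial partition by acceptance: {A,C,D,E} | {B}.
Refine {A,C,D,E} on symbol b: members go to different blocks, giving {A,C,E} and {D}.
The partition is now stable with 3 blocks: {A,C,E} | {B} | {D}.

3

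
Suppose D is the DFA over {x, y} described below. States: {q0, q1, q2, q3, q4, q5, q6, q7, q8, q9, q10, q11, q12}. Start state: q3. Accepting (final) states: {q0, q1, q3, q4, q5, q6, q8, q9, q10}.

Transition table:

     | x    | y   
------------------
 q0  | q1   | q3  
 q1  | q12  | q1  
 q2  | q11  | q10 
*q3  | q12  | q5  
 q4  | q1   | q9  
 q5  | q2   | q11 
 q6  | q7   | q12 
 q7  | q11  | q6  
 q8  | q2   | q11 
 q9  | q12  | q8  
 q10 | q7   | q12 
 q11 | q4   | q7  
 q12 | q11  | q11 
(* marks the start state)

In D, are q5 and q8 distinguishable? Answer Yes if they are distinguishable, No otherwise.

States {q0} cannot be reached from the start state, so discard them.
Start with accepting vs non-accepting: {q1,q3,q4,q5,q6,q8,q9,q10} | {q2,q7,q11,q12}.
Split {q1,q3,q4,q5,q6,q8,q9,q10} by δ(·,x) → {q1,q3,q5,q6,q8,q9,q10} and {q4}.
Split {q1,q3,q5,q6,q8,q9,q10} by δ(·,y) → {q5,q6,q8,q10} and {q1,q3,q9}.
Refine {q2,q7,q11,q12} on symbol x: members go to different blocks, giving {q2,q7,q12} and {q11}.
On input y, block {q5,q6,q8,q10} splits into {q5,q8} and {q6,q10}.
Split {q2,q7,q12} by δ(·,y) → {q2,q7} and {q12}.
On input y, block {q1,q3,q9} splits into {q3,q9} and {q1}.
Stable partition: {q5,q8} | {q2,q7} | {q4} | {q3,q9} | {q11} | {q6,q10} | {q12} | {q1} — 8 equivalence classes.
q5 and q8 lie in the same block of the stable partition, so they are equivalent — no string distinguishes them.

No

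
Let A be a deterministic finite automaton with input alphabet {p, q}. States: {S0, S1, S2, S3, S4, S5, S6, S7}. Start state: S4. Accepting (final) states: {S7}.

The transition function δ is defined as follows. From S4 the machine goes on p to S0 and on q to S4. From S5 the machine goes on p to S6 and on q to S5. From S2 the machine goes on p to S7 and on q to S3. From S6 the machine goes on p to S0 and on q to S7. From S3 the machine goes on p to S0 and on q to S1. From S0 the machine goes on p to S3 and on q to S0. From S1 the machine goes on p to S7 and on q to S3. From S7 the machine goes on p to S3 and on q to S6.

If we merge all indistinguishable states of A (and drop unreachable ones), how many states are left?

Reachable states from the start: {S0,S1,S3,S4,S6,S7}. Unreachable: {S2,S5} — drop them.
Initial partition by acceptance: {S7} | {S0,S1,S3,S4,S6}.
On input p, block {S0,S1,S3,S4,S6} splits into {S0,S3,S4,S6} and {S1}.
Refine {S0,S3,S4,S6} on symbol q: members go to different blocks, giving {S0,S4} and {S3} and {S6}.
Split {S0,S4} by δ(·,p) → {S0} and {S4}.
No further refinement is possible. Final partition (6 blocks): {S7} | {S0} | {S1} | {S3} | {S6} | {S4}.

6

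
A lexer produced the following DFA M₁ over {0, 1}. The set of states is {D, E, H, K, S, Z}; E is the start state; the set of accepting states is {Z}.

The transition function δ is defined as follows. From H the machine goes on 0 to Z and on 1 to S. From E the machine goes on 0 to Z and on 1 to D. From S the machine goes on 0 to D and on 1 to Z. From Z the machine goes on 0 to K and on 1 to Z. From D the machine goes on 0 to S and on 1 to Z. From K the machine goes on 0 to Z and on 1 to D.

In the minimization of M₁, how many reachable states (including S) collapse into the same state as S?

First remove the unreachable states {H}; 5 states remain.
Start with accepting vs non-accepting: {Z} | {D,E,K,S}.
On input 0, block {D,E,K,S} splits into {E,K} and {D,S}.
Stable partition: {Z} | {E,K} | {D,S} — 3 equivalence classes.
State S belongs to the block {D,S}, which has 2 states.

2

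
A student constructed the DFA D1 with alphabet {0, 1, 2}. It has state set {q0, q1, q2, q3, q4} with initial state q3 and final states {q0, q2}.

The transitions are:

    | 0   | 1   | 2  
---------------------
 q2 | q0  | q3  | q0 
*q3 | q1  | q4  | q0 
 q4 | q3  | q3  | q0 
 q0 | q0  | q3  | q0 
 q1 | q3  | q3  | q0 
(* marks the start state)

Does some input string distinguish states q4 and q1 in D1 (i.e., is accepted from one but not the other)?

No

States {q2} cannot be reached from the start state, so discard them.
Initial partition by acceptance: {q0} | {q1,q3,q4}.
The partition is now stable with 2 blocks: {q0} | {q1,q3,q4}.
q4 and q1 lie in the same block of the stable partition, so they are equivalent — no string distinguishes them.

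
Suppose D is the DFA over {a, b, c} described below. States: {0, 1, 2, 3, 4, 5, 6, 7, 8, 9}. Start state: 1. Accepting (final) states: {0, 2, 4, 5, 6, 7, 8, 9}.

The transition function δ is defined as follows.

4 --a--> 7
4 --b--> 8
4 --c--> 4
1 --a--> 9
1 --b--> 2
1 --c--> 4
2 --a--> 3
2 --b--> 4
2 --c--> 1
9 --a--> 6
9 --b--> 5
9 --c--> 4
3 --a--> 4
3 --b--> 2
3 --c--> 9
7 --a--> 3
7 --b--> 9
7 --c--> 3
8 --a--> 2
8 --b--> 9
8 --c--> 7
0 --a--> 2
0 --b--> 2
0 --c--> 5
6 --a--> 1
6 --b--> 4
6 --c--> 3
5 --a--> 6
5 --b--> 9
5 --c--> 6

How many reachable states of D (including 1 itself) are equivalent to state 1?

2

Reachable states from the start: {1,2,3,4,5,6,7,8,9}. Unreachable: {0} — drop them.
Initial partition by acceptance: {2,4,5,6,7,8,9} | {1,3}.
On input a, block {2,4,5,6,7,8,9} splits into {4,5,8,9} and {2,6,7}.
On input c, block {4,5,8,9} splits into {4,9} and {5,8}.
No further refinement is possible. Final partition (4 blocks): {4,9} | {1,3} | {2,6,7} | {5,8}.
The equivalence class containing 1 is {1,3}, of size 2.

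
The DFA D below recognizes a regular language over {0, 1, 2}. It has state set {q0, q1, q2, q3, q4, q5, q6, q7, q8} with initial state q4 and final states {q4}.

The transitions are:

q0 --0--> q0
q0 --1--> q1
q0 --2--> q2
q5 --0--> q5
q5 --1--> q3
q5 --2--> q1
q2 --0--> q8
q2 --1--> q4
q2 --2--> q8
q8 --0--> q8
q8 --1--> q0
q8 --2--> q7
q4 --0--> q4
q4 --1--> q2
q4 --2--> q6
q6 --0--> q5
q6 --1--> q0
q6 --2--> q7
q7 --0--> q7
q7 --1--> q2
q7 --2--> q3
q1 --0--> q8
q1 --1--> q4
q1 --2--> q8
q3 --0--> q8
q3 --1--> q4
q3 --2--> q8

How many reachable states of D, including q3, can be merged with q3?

3

Start with accepting vs non-accepting: {q4} | {q0,q1,q2,q3,q5,q6,q7,q8}.
Refine {q0,q1,q2,q3,q5,q6,q7,q8} on symbol 1: members go to different blocks, giving {q0,q5,q6,q7,q8} and {q1,q2,q3}.
Split {q0,q5,q6,q7,q8} by δ(·,1) → {q0,q5,q7} and {q6,q8}.
On input 0, block {q6,q8} splits into {q6} and {q8}.
No further refinement is possible. Final partition (5 blocks): {q4} | {q0,q5,q7} | {q1,q2,q3} | {q6} | {q8}.
The equivalence class containing q3 is {q1,q2,q3}, of size 3.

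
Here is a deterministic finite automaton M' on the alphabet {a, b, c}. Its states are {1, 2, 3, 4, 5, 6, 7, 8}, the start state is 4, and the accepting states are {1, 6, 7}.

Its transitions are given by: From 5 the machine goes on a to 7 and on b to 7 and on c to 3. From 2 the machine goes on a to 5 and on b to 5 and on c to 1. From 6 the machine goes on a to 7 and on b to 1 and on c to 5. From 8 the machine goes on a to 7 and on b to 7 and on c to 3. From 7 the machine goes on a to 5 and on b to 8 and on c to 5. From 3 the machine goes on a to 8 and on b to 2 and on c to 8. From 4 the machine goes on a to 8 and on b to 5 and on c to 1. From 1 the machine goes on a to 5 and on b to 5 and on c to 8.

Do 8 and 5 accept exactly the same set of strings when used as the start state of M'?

Reachable states from the start: {1,2,3,4,5,7,8}. Unreachable: {6} — drop them.
Start with accepting vs non-accepting: {1,7} | {2,3,4,5,8}.
On input a, block {2,3,4,5,8} splits into {2,3,4} and {5,8}.
Refine {2,3,4} on symbol b: members go to different blocks, giving {2,4} and {3}.
No further refinement is possible. Final partition (4 blocks): {1,7} | {2,4} | {5,8} | {3}.
8 and 5 lie in the same block of the stable partition, so they are equivalent — no string distinguishes them.

Yes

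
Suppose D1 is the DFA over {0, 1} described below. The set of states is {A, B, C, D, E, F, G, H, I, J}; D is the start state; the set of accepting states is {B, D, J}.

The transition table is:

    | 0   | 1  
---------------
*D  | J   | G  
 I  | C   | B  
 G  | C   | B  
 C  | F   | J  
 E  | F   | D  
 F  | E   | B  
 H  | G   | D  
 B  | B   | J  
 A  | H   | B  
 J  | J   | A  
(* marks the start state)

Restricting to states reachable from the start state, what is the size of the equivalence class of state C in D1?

States {I} cannot be reached from the start state, so discard them.
Start with accepting vs non-accepting: {B,D,J} | {A,C,E,F,G,H}.
Refine {B,D,J} on symbol 1: members go to different blocks, giving {D,J} and {B}.
Refine {A,C,E,F,G,H} on symbol 1: members go to different blocks, giving {A,F,G} and {C,E,H}.
No further refinement is possible. Final partition (4 blocks): {D,J} | {A,F,G} | {B} | {C,E,H}.
The equivalence class containing C is {C,E,H}, of size 3.

3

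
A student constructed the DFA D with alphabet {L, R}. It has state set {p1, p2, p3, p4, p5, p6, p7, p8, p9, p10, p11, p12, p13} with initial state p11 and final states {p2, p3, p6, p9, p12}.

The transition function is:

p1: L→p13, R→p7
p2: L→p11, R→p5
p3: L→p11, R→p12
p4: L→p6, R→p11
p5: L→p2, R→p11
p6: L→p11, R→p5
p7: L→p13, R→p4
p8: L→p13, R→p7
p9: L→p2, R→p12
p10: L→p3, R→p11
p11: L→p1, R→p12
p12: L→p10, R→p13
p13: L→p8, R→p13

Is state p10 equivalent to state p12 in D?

No

States {p9} cannot be reached from the start state, so discard them.
P0 = {p2,p3,p6,p12} | {p1,p4,p5,p7,p8,p10,p11,p13}.
Split {p2,p3,p6,p12} by δ(·,R) → {p2,p6,p12} and {p3}.
On input L, block {p1,p4,p5,p7,p8,p10,p11,p13} splits into {p1,p7,p8,p11,p13} and {p4,p5} and {p10}.
Split {p2,p6,p12} by δ(·,L) → {p2,p6} and {p12}.
On input R, block {p1,p7,p8,p11,p13} splits into {p1,p8,p13} and {p7} and {p11}.
Split {p1,p8,p13} by δ(·,R) → {p1,p8} and {p13}.
No further refinement is possible. Final partition (9 blocks): {p2,p6} | {p1,p8} | {p3} | {p4,p5} | {p10} | {p12} | {p7} | {p11} | {p13}.
p10 and p12 end up in different blocks, so they are distinguishable. For instance, the string 'ε' is accepted from only p12.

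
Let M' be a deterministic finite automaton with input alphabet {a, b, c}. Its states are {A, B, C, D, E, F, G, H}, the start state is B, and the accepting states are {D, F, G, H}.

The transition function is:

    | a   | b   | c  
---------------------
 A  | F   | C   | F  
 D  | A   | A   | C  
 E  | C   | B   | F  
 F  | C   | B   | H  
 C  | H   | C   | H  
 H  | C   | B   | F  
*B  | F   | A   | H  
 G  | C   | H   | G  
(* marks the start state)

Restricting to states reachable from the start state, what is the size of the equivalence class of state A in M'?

3

First remove the unreachable states {D,E,G}; 5 states remain.
Start with accepting vs non-accepting: {F,H} | {A,B,C}.
Stable partition: {F,H} | {A,B,C} — 2 equivalence classes.
State A belongs to the block {A,B,C}, which has 3 states.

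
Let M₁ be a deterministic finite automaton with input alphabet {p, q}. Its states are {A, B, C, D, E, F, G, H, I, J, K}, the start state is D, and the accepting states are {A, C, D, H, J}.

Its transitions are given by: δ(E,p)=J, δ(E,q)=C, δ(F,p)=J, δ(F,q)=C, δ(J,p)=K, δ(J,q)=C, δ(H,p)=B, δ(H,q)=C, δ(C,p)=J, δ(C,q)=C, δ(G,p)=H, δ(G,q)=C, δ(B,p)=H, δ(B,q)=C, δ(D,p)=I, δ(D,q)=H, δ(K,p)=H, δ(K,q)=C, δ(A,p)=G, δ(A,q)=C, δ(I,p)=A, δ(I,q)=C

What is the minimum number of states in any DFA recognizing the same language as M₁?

4

States {E,F} cannot be reached from the start state, so discard them.
Initial partition by acceptance: {A,C,D,H,J} | {B,G,I,K}.
Split {A,C,D,H,J} by δ(·,p) → {A,D,H,J} and {C}.
Split {A,D,H,J} by δ(·,q) → {A,H,J} and {D}.
No further refinement is possible. Final partition (4 blocks): {A,H,J} | {B,G,I,K} | {C} | {D}.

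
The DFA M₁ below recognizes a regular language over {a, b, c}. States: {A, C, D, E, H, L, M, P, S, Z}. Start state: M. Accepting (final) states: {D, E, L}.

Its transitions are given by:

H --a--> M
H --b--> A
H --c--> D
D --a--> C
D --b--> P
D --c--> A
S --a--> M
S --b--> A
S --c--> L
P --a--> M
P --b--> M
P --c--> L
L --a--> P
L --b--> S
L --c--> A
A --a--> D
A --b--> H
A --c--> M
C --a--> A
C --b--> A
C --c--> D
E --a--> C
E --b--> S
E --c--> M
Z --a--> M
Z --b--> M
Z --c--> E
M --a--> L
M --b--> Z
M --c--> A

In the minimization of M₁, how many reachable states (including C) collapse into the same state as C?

All states are reachable from the start state.
Initial partition by acceptance: {D,E,L} | {A,C,H,M,P,S,Z}.
On input a, block {A,C,H,M,P,S,Z} splits into {C,H,P,S,Z} and {A,M}.
Stable partition: {D,E,L} | {C,H,P,S,Z} | {A,M} — 3 equivalence classes.
The equivalence class containing C is {C,H,P,S,Z}, of size 5.

5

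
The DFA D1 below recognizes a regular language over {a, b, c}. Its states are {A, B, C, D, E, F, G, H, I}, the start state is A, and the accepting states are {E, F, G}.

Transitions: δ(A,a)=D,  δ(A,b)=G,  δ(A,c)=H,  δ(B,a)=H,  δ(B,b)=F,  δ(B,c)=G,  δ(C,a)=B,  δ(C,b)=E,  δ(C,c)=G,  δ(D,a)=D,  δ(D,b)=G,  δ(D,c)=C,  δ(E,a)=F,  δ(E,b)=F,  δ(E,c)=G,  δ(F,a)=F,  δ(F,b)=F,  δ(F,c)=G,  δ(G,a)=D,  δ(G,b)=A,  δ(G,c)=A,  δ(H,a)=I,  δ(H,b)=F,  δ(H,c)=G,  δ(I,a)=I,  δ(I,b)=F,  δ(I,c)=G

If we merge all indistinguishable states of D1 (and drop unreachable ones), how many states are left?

All states are reachable from the start state.
P0 = {E,F,G} | {A,B,C,D,H,I}.
On input a, block {E,F,G} splits into {E,F} and {G}.
On input b, block {A,B,C,D,H,I} splits into {B,C,H,I} and {A,D}.
No further refinement is possible. Final partition (4 blocks): {E,F} | {B,C,H,I} | {G} | {A,D}.

4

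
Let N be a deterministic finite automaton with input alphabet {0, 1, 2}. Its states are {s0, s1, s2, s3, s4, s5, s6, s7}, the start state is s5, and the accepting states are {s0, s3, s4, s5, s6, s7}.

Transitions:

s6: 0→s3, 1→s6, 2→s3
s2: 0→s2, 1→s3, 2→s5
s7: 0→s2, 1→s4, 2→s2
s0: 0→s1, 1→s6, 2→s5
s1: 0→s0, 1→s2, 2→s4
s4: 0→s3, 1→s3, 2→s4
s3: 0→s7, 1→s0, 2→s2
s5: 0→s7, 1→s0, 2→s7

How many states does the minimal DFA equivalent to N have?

Start with accepting vs non-accepting: {s0,s3,s4,s5,s6,s7} | {s1,s2}.
Refine {s0,s3,s4,s5,s6,s7} on symbol 0: members go to different blocks, giving {s3,s4,s5,s6} and {s0,s7}.
Refine {s3,s4,s5,s6} on symbol 0: members go to different blocks, giving {s3,s5} and {s4,s6}.
Refine {s3,s5} on symbol 2: members go to different blocks, giving {s3} and {s5}.
On input 0, block {s1,s2} splits into {s1} and {s2}.
Refine {s0,s7} on symbol 0: members go to different blocks, giving {s0} and {s7}.
Split {s4,s6} by δ(·,1) → {s4} and {s6}.
No further refinement is possible. Final partition (8 blocks): {s3} | {s1} | {s0} | {s4} | {s5} | {s2} | {s7} | {s6}.

8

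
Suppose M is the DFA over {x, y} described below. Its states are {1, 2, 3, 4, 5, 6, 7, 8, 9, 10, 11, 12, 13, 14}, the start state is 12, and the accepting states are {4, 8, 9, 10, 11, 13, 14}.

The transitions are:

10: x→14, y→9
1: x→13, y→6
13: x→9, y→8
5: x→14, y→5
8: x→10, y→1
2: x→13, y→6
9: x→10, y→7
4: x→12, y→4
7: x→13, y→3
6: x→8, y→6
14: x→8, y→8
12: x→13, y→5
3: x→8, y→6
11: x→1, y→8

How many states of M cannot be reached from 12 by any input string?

3

No path from 12 leads to 2, 4, 11; the other 11 states are all reachable.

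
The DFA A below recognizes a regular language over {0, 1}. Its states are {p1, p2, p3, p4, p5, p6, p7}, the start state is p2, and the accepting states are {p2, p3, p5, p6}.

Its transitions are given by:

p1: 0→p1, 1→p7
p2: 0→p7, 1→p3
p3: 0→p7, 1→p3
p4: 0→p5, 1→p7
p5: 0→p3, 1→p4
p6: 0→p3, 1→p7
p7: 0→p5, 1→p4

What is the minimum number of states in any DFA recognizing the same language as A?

3

Reachable states from the start: {p2,p3,p4,p5,p7}. Unreachable: {p1,p6} — drop them.
P0 = {p2,p3,p5} | {p4,p7}.
Refine {p2,p3,p5} on symbol 0: members go to different blocks, giving {p2,p3} and {p5}.
Stable partition: {p2,p3} | {p4,p7} | {p5} — 3 equivalence classes.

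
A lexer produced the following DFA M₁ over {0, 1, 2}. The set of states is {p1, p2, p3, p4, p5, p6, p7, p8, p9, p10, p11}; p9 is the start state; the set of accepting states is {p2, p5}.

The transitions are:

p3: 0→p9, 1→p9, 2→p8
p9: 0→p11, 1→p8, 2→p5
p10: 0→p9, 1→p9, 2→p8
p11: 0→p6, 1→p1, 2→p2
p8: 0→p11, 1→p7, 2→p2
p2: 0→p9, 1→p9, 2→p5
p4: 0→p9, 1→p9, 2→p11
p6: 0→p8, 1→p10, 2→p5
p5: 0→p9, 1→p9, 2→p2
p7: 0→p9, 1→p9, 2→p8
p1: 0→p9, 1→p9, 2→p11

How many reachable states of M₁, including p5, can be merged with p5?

2

States {p3,p4} cannot be reached from the start state, so discard them.
Initial partition by acceptance: {p2,p5} | {p1,p6,p7,p8,p9,p10,p11}.
On input 2, block {p1,p6,p7,p8,p9,p10,p11} splits into {p6,p8,p9,p11} and {p1,p7,p10}.
On input 1, block {p6,p8,p9,p11} splits into {p6,p8,p11} and {p9}.
No further refinement is possible. Final partition (4 blocks): {p2,p5} | {p6,p8,p11} | {p1,p7,p10} | {p9}.
State p5 belongs to the block {p2,p5}, which has 2 states.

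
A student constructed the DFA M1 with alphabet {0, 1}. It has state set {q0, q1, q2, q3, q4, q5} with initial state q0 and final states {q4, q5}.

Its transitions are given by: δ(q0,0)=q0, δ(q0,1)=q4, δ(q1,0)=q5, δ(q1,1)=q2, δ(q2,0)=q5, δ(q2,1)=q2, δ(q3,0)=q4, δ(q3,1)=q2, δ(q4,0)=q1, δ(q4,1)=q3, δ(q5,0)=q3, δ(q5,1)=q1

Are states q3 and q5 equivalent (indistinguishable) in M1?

Every state is reachable, so we keep all 6.
Initial partition by acceptance: {q4,q5} | {q0,q1,q2,q3}.
Refine {q0,q1,q2,q3} on symbol 0: members go to different blocks, giving {q1,q2,q3} and {q0}.
Stable partition: {q4,q5} | {q1,q2,q3} | {q0} — 3 equivalence classes.
q3 and q5 end up in different blocks, so they are distinguishable. For instance, the string 'ε' is accepted from only q5.

No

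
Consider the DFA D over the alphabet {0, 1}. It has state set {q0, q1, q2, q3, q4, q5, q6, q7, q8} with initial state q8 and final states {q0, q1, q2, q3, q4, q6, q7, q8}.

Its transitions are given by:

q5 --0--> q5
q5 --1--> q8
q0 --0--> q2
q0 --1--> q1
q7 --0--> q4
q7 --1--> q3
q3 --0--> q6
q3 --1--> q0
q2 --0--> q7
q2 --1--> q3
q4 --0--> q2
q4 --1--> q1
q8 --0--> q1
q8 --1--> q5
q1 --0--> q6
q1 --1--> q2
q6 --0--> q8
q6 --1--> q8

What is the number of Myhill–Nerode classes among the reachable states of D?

5

All states are reachable from the start state.
Start with accepting vs non-accepting: {q0,q1,q2,q3,q4,q6,q7,q8} | {q5}.
On input 1, block {q0,q1,q2,q3,q4,q6,q7,q8} splits into {q0,q1,q2,q3,q4,q6,q7} and {q8}.
Split {q0,q1,q2,q3,q4,q6,q7} by δ(·,0) → {q0,q1,q2,q3,q4,q7} and {q6}.
Split {q0,q1,q2,q3,q4,q7} by δ(·,0) → {q0,q2,q4,q7} and {q1,q3}.
No further refinement is possible. Final partition (5 blocks): {q0,q2,q4,q7} | {q5} | {q8} | {q6} | {q1,q3}.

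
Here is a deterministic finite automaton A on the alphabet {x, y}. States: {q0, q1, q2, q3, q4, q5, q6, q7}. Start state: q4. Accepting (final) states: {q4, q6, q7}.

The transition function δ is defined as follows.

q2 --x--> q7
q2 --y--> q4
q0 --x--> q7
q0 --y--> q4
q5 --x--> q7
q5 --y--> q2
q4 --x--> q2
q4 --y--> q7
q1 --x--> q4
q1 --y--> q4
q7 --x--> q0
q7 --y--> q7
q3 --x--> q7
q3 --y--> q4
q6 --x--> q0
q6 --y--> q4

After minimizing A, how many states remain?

2

Reachable states from the start: {q0,q2,q4,q7}. Unreachable: {q1,q3,q5,q6} — drop them.
Initial partition by acceptance: {q4,q7} | {q0,q2}.
No further refinement is possible. Final partition (2 blocks): {q4,q7} | {q0,q2}.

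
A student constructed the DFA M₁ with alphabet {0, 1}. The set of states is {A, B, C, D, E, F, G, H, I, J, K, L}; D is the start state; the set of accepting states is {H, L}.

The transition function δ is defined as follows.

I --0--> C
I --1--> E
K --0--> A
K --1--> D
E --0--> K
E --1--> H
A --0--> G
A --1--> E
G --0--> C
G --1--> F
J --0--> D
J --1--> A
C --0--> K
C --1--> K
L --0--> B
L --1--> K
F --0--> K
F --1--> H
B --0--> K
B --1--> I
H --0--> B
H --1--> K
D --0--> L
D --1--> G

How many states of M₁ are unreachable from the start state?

No path from D leads to J; the other 11 states are all reachable.

1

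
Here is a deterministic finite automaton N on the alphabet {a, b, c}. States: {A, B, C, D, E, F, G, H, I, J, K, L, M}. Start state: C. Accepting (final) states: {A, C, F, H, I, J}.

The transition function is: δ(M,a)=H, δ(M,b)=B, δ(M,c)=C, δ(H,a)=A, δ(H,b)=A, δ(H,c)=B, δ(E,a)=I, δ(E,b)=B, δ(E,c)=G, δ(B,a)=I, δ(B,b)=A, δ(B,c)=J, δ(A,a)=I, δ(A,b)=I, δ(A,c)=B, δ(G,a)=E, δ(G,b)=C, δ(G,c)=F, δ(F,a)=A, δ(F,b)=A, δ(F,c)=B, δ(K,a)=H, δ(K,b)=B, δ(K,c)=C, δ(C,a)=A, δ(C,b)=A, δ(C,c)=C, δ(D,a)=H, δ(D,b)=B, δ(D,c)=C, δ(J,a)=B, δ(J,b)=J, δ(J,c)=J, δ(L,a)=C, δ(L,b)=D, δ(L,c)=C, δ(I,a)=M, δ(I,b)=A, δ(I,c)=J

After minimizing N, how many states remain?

7

States {D,E,F,G,K,L} cannot be reached from the start state, so discard them.
Initial partition by acceptance: {A,C,H,I,J} | {B,M}.
Refine {A,C,H,I,J} on symbol a: members go to different blocks, giving {A,C,H} and {I,J}.
On input a, block {A,C,H} splits into {C,H} and {A}.
Refine {C,H} on symbol c: members go to different blocks, giving {C} and {H}.
Split {B,M} by δ(·,a) → {B} and {M}.
Refine {I,J} on symbol a: members go to different blocks, giving {I} and {J}.
Stable partition: {C} | {B} | {I} | {A} | {H} | {M} | {J} — 7 equivalence classes.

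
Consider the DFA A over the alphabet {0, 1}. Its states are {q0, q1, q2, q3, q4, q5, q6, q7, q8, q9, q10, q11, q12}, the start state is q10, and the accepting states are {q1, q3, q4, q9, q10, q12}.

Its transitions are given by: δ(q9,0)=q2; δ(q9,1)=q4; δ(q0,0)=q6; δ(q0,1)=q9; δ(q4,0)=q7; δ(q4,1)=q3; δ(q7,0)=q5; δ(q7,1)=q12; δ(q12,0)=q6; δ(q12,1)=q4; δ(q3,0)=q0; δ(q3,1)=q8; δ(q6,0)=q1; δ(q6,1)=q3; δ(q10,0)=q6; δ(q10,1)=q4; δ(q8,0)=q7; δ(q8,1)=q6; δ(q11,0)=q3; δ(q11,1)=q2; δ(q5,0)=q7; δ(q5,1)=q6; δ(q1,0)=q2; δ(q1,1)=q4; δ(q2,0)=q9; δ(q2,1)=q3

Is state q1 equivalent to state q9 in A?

Reachable states from the start: {q0,q1,q2,q3,q4,q5,q6,q7,q8,q9,q10,q12}. Unreachable: {q11} — drop them.
Initial partition by acceptance: {q1,q3,q4,q9,q10,q12} | {q0,q2,q5,q6,q7,q8}.
On input 1, block {q1,q3,q4,q9,q10,q12} splits into {q1,q4,q9,q10,q12} and {q3}.
On input 1, block {q1,q4,q9,q10,q12} splits into {q1,q9,q10,q12} and {q4}.
On input 0, block {q0,q2,q5,q6,q7,q8} splits into {q0,q5,q7,q8} and {q2,q6}.
Refine {q0,q5,q7,q8} on symbol 0: members go to different blocks, giving {q5,q7,q8} and {q0}.
On input 1, block {q5,q7,q8} splits into {q5,q8} and {q7}.
The partition is now stable with 7 blocks: {q1,q9,q10,q12} | {q5,q8} | {q3} | {q4} | {q2,q6} | {q0} | {q7}.
q1 and q9 lie in the same block of the stable partition, so they are equivalent — no string distinguishes them.

Yes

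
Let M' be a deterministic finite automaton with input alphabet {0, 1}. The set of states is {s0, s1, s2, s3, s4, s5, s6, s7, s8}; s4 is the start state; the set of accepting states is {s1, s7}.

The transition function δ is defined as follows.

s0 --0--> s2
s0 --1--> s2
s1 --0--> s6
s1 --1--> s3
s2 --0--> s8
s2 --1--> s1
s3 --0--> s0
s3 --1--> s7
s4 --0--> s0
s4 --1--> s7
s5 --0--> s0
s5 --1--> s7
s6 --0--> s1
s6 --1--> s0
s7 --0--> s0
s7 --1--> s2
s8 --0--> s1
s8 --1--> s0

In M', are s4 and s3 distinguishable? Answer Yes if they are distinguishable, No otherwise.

No

States {s5} cannot be reached from the start state, so discard them.
P0 = {s1,s7} | {s0,s2,s3,s4,s6,s8}.
On input 0, block {s0,s2,s3,s4,s6,s8} splits into {s0,s2,s3,s4} and {s6,s8}.
On input 0, block {s1,s7} splits into {s1} and {s7}.
Refine {s0,s2,s3,s4} on symbol 0: members go to different blocks, giving {s0,s3,s4} and {s2}.
Split {s0,s3,s4} by δ(·,0) → {s3,s4} and {s0}.
The partition is now stable with 6 blocks: {s1} | {s3,s4} | {s6,s8} | {s7} | {s2} | {s0}.
s4 and s3 lie in the same block of the stable partition, so they are equivalent — no string distinguishes them.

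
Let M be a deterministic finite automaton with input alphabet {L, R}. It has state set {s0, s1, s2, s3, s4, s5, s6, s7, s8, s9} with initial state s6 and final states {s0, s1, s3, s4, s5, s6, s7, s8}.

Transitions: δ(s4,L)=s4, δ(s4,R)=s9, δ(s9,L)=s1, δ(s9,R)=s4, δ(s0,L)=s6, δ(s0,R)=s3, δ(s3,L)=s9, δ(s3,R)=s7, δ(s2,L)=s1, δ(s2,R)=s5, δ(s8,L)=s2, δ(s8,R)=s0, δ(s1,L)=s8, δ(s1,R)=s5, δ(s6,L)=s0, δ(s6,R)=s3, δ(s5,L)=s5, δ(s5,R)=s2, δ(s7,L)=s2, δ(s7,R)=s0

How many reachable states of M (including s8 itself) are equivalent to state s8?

Every state is reachable, so we keep all 10.
P0 = {s0,s1,s3,s4,s5,s6,s7,s8} | {s2,s9}.
Split {s0,s1,s3,s4,s5,s6,s7,s8} by δ(·,L) → {s0,s1,s4,s5,s6} and {s3,s7,s8}.
Split {s0,s1,s4,s5,s6} by δ(·,L) → {s0,s4,s5,s6} and {s1}.
Refine {s0,s4,s5,s6} on symbol R: members go to different blocks, giving {s0,s6} and {s4,s5}.
Refine {s3,s7,s8} on symbol R: members go to different blocks, giving {s7,s8} and {s3}.
Stable partition: {s0,s6} | {s2,s9} | {s7,s8} | {s1} | {s4,s5} | {s3} — 6 equivalence classes.
State s8 belongs to the block {s7,s8}, which has 2 states.

2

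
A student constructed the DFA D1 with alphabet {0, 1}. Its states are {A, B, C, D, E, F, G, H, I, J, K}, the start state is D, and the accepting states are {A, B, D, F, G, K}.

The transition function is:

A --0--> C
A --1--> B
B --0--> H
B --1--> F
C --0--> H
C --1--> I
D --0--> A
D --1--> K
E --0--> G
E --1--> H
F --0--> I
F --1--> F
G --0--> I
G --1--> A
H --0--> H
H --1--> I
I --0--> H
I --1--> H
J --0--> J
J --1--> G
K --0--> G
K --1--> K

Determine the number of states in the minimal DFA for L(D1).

States {E,J} cannot be reached from the start state, so discard them.
Start with accepting vs non-accepting: {A,B,D,F,G,K} | {C,H,I}.
Split {A,B,D,F,G,K} by δ(·,0) → {A,B,F,G} and {D,K}.
No further refinement is possible. Final partition (3 blocks): {A,B,F,G} | {C,H,I} | {D,K}.

3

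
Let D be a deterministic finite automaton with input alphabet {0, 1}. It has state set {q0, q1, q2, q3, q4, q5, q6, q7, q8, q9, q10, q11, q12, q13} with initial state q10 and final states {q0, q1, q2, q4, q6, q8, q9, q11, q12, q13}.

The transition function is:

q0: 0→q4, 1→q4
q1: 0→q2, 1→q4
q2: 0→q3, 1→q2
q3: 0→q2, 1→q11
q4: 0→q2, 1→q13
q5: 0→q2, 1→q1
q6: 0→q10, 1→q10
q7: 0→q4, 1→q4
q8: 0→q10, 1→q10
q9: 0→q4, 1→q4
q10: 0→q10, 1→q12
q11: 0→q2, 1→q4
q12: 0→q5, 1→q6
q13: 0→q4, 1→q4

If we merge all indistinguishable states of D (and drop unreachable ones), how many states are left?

Reachable states from the start: {q1,q2,q3,q4,q5,q6,q10,q11,q12,q13}. Unreachable: {q0,q7,q8,q9} — drop them.
Initial partition by acceptance: {q1,q2,q4,q6,q11,q12,q13} | {q3,q5,q10}.
On input 0, block {q1,q2,q4,q6,q11,q12,q13} splits into {q1,q4,q11,q13} and {q2,q6,q12}.
Split {q1,q4,q11,q13} by δ(·,0) → {q1,q4,q11} and {q13}.
Refine {q1,q4,q11} on symbol 1: members go to different blocks, giving {q1,q11} and {q4}.
Refine {q3,q5,q10} on symbol 0: members go to different blocks, giving {q3,q5} and {q10}.
Split {q2,q6,q12} by δ(·,0) → {q2,q12} and {q6}.
Split {q2,q12} by δ(·,1) → {q2} and {q12}.
No further refinement is possible. Final partition (8 blocks): {q1,q11} | {q3,q5} | {q2} | {q13} | {q4} | {q10} | {q6} | {q12}.

8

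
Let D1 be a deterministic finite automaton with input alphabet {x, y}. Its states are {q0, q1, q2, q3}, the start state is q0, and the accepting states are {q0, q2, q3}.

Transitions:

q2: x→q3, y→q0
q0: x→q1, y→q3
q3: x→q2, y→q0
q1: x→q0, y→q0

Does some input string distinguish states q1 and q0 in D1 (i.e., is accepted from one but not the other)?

Yes

Every state is reachable, so we keep all 4.
Start with accepting vs non-accepting: {q0,q2,q3} | {q1}.
Split {q0,q2,q3} by δ(·,x) → {q2,q3} and {q0}.
The partition is now stable with 3 blocks: {q2,q3} | {q1} | {q0}.
q1 and q0 end up in different blocks, so they are distinguishable. For instance, the string 'ε' is accepted from only q0.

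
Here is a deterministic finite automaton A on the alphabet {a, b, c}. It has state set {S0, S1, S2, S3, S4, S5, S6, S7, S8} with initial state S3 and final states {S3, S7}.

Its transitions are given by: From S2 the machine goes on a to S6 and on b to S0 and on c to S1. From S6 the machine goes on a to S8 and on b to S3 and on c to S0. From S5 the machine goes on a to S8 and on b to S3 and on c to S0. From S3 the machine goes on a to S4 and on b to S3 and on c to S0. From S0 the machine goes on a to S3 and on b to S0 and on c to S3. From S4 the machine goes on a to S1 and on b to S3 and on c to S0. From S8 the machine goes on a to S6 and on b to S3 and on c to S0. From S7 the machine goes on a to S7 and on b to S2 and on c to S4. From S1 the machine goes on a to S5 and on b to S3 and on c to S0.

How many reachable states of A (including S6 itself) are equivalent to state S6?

First remove the unreachable states {S2,S7}; 7 states remain.
P0 = {S3} | {S0,S1,S4,S5,S6,S8}.
Refine {S0,S1,S4,S5,S6,S8} on symbol a: members go to different blocks, giving {S1,S4,S5,S6,S8} and {S0}.
The partition is now stable with 3 blocks: {S3} | {S1,S4,S5,S6,S8} | {S0}.
State S6 belongs to the block {S1,S4,S5,S6,S8}, which has 5 states.

5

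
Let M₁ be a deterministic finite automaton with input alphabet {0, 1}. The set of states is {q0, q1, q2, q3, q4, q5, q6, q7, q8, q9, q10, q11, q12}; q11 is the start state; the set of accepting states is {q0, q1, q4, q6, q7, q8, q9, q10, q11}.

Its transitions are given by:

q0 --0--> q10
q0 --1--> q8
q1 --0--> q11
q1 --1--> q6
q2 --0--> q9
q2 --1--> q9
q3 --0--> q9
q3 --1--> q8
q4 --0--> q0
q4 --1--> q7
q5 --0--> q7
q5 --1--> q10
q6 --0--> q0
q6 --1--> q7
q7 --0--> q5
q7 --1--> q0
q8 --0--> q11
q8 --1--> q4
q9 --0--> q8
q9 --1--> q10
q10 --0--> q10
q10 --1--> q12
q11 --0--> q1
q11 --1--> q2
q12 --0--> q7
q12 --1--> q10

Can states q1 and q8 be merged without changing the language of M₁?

Reachable states from the start: {q0,q1,q2,q4,q5,q6,q7,q8,q9,q10,q11,q12}. Unreachable: {q3} — drop them.
Start with accepting vs non-accepting: {q0,q1,q4,q6,q7,q8,q9,q10,q11} | {q2,q5,q12}.
Refine {q0,q1,q4,q6,q7,q8,q9,q10,q11} on symbol 0: members go to different blocks, giving {q0,q1,q4,q6,q8,q9,q10,q11} and {q7}.
Split {q0,q1,q4,q6,q8,q9,q10,q11} by δ(·,1) → {q0,q1,q8,q9} and {q4,q6} and {q10,q11}.
Refine {q0,q1,q8,q9} on symbol 0: members go to different blocks, giving {q0,q1,q8} and {q9}.
Split {q0,q1,q8} by δ(·,1) → {q1,q8} and {q0}.
Refine {q2,q5,q12} on symbol 0: members go to different blocks, giving {q5,q12} and {q2}.
Split {q10,q11} by δ(·,0) → {q10} and {q11}.
No further refinement is possible. Final partition (9 blocks): {q1,q8} | {q5,q12} | {q7} | {q4,q6} | {q10} | {q9} | {q0} | {q2} | {q11}.
q1 and q8 lie in the same block of the stable partition, so they are equivalent — no string distinguishes them.

Yes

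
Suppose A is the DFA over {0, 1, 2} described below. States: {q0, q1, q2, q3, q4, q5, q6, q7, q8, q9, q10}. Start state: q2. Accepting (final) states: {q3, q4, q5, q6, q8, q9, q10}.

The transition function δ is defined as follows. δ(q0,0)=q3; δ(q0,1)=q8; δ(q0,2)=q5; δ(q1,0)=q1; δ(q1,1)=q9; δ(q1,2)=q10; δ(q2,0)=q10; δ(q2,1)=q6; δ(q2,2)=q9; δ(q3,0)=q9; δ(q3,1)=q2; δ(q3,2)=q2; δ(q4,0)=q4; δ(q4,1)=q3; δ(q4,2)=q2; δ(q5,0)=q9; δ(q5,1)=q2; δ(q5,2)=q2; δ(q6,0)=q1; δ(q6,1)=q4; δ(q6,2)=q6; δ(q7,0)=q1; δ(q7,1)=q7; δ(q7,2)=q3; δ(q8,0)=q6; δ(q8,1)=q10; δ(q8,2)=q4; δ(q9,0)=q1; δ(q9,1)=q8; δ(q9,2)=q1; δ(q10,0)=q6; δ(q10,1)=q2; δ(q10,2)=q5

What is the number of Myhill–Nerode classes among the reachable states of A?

First remove the unreachable states {q0,q7}; 9 states remain.
Start with accepting vs non-accepting: {q3,q4,q5,q6,q8,q9,q10} | {q1,q2}.
On input 0, block {q3,q4,q5,q6,q8,q9,q10} splits into {q3,q4,q5,q8,q10} and {q6,q9}.
Split {q3,q4,q5,q8,q10} by δ(·,0) → {q3,q5,q8,q10} and {q4}.
Split {q3,q5,q8,q10} by δ(·,1) → {q3,q5,q10} and {q8}.
Refine {q3,q5,q10} on symbol 2: members go to different blocks, giving {q3,q5} and {q10}.
On input 0, block {q1,q2} splits into {q1} and {q2}.
On input 1, block {q6,q9} splits into {q6} and {q9}.
The partition is now stable with 8 blocks: {q3,q5} | {q1} | {q6} | {q4} | {q8} | {q10} | {q2} | {q9}.

8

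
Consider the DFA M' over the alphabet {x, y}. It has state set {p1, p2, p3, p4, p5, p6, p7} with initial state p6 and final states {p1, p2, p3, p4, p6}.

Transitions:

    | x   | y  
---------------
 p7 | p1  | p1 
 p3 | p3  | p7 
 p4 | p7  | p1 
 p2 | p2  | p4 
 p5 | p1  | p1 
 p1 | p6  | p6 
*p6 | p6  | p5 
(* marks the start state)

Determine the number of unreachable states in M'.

4

No path from p6 leads to p2, p3, p4, p7; the other 3 states are all reachable.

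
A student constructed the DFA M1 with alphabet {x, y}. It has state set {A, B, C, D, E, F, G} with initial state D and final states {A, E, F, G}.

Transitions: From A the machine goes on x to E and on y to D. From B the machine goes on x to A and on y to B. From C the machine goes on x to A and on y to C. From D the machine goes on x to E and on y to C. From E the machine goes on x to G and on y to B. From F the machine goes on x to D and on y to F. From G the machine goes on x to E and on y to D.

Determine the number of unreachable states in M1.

1

No path from D leads to F; the other 6 states are all reachable.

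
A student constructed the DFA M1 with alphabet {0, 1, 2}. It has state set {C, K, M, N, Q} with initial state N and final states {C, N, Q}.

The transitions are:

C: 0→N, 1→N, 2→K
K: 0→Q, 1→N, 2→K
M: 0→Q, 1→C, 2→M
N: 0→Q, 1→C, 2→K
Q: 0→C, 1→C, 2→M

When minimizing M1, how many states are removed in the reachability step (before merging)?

0

Exploring from N, all states are eventually visited, so none are unreachable.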